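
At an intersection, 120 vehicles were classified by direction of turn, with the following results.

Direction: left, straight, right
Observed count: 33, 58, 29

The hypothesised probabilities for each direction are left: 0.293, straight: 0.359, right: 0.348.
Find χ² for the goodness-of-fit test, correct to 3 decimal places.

9.199

Expected counts E_i = n·p_i: 120×0.293 = 35.16, 120×0.359 = 43.08, 120×0.348 = 41.76.
left: (33 − 35.16)²/35.16 = 4.6656/35.16 = 0.1327
straight: (58 − 43.08)²/43.08 = 222.6064/43.08 = 5.1673
right: (29 − 41.76)²/41.76 = 162.8176/41.76 = 3.8989
Sum = 9.199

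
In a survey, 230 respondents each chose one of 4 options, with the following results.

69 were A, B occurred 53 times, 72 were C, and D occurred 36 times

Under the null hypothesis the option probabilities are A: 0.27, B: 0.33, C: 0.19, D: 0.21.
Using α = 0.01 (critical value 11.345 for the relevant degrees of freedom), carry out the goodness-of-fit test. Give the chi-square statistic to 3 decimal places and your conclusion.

29.135; reject

Expected counts E_i = n·p_i: 230×0.27 = 62.1, 230×0.33 = 75.9, 230×0.19 = 43.7, 230×0.21 = 48.3.
A: (69 − 62.1)²/62.1 = 47.61/62.1 = 0.7667
B: (53 − 75.9)²/75.9 = 524.41/75.9 = 6.9092
C: (72 − 43.7)²/43.7 = 800.89/43.7 = 18.3270
D: (36 − 48.3)²/48.3 = 151.29/48.3 = 3.1323
Sum = 29.135
df = 3. Since 29.135 > 11.345, we reject H₀.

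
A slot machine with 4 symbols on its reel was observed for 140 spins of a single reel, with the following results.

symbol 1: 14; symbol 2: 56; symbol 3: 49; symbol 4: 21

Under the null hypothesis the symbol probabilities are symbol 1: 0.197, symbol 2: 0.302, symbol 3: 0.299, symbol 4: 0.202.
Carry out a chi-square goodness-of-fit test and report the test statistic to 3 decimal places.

Expected counts E_i = n·p_i: 140×0.197 = 27.58, 140×0.302 = 42.28, 140×0.299 = 41.86, 140×0.202 = 28.28.
symbol 1: (14 − 27.58)²/27.58 = 184.4164/27.58 = 6.6866
symbol 2: (56 − 42.28)²/42.28 = 188.2384/42.28 = 4.4522
symbol 3: (49 − 41.86)²/41.86 = 50.9796/41.86 = 1.2179
symbol 4: (21 − 28.28)²/28.28 = 52.9984/28.28 = 1.8741
Sum = 14.231

14.231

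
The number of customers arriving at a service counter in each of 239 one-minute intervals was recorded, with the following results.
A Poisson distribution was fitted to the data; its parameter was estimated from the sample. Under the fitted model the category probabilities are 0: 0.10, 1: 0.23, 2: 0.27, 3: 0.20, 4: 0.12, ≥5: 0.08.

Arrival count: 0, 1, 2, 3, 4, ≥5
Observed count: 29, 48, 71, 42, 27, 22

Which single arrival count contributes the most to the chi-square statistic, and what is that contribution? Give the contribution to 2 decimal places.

0, 1.09

Expected counts E_i = n·p_i: 239×0.10 = 23.9, 239×0.23 = 54.97, 239×0.27 = 64.53, 239×0.20 = 47.8, 239×0.12 = 28.68, 239×0.08 = 19.12.
χ² = (29−23.9)²/23.9 + (48−54.97)²/54.97 + (71−64.53)²/64.53 + (42−47.8)²/47.8 + (27−28.68)²/28.68 + (22−19.12)²/19.12
   = 1.088 + 0.884 + 0.649 + 0.704 + 0.098 + 0.434
The largest term is for 0: 1.09.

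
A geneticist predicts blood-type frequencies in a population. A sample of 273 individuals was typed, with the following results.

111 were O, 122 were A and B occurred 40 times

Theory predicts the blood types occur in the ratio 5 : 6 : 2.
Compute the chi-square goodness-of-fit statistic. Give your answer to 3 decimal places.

0.565

Ratio total = 13. Expected counts: 273×5/13 = 105, 273×6/13 = 126, 273×2/13 = 42.
cat         O        E   (O−E)²/E
O         111      105     0.3429
A         122      126     0.1270
B          40       42     0.0952
Sum = 0.565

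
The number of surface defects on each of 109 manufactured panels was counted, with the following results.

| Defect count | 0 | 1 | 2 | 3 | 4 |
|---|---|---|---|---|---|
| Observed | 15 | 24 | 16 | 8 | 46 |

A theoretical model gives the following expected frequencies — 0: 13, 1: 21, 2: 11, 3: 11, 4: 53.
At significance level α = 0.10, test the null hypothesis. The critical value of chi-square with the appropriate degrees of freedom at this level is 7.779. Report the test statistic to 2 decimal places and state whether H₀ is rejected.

0: (15 − 13)²/13 = 4/13 = 0.308
1: (24 − 21)²/21 = 9/21 = 0.429
2: (16 − 11)²/11 = 25/11 = 2.273
3: (8 − 11)²/11 = 9/11 = 0.818
4: (46 − 53)²/53 = 49/53 = 0.925
Sum = 4.75
df = 4. Since 4.75 < 7.779, we do not reject H₀.

4.75; do not reject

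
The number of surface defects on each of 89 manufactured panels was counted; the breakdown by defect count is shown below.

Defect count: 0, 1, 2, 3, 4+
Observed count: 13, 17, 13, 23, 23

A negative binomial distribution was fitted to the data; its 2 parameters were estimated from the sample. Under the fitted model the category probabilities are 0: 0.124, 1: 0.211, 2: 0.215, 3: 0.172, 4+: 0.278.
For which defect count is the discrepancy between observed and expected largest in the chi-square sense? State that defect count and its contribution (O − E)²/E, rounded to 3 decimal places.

3, 3.865

Expected counts E_i = n·p_i: 89×0.124 = 11.036, 89×0.211 = 18.779, 89×0.215 = 19.135, 89×0.172 = 15.308, 89×0.278 = 24.742.
χ² = (13−11.036)²/11.036 + (17−18.779)²/18.779 + (13−19.135)²/19.135 + (23−15.308)²/15.308 + (23−24.742)²/24.742
   = 0.3495 + 0.1685 + 1.9670 + 3.8651 + 0.1226
The largest term is for 3: 3.865.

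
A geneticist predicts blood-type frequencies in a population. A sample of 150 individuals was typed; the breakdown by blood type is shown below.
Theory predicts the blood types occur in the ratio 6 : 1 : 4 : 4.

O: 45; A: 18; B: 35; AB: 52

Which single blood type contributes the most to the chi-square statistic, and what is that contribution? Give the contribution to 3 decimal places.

Ratio total = 15. Expected counts: 150×6/15 = 60, 150×1/15 = 10, 150×4/15 = 40, 150×4/15 = 40.
cat         O        E   (O−E)²/E
O          45       60     3.7500
A          18       10     6.4000
B          35       40     0.6250
AB         52       40     3.6000
The largest term is for A: 6.400.

A, 6.400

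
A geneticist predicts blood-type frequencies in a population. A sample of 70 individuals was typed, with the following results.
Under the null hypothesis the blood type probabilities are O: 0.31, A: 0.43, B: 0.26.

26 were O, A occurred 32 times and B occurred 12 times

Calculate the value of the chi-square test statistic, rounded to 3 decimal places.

3.084

Expected counts E_i = n·p_i: 70×0.31 = 21.7, 70×0.43 = 30.1, 70×0.26 = 18.2.
cat         O        E   (O−E)²/E
O          26     21.7     0.8521
A          32     30.1     0.1199
B          12     18.2     2.1121
Sum = 3.084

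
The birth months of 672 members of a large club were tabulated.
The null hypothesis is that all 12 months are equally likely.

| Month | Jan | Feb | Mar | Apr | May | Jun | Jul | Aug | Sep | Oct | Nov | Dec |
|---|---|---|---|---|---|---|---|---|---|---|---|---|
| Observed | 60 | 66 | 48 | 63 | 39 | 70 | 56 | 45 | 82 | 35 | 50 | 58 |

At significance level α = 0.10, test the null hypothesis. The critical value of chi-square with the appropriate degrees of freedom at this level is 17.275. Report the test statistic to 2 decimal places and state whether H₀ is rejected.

Expected count for each of the 12 categories: 672/12 = 56.
χ² = (60−56)²/56 + (66−56)²/56 + (48−56)²/56 + (63−56)²/56 + (39−56)²/56 + (70−56)²/56 + (56−56)²/56 + (45−56)²/56 + (82−56)²/56 + (35−56)²/56 + (50−56)²/56 + (58−56)²/56
   = 0.286 + 1.786 + 1.143 + 0.875 + 5.161 + 3.500 + 0.000 + 2.161 + 12.071 + 7.875 + 0.643 + 0.071
Sum = 35.57
df = 11. Since 35.57 > 17.275, we reject H₀.

35.57; reject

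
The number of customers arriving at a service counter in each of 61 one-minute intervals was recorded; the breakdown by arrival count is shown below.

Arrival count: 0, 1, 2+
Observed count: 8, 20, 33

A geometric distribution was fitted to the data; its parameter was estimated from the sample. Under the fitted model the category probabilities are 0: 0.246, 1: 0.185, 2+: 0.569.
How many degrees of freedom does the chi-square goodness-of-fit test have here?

1

There are k = 3 categories and 1 parameter estimated from the data, so df = 3 − 1 − 1 = 1.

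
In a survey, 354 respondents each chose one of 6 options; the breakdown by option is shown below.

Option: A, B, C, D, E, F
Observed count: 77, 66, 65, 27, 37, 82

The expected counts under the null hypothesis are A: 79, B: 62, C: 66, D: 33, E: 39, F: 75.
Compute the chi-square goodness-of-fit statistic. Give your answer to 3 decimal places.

2.171

A: (77 − 79)²/79 = 4/79 = 0.0506
B: (66 − 62)²/62 = 16/62 = 0.2581
C: (65 − 66)²/66 = 1/66 = 0.0152
D: (27 − 33)²/33 = 36/33 = 1.0909
E: (37 − 39)²/39 = 4/39 = 0.1026
F: (82 − 75)²/75 = 49/75 = 0.6533
Sum = 2.171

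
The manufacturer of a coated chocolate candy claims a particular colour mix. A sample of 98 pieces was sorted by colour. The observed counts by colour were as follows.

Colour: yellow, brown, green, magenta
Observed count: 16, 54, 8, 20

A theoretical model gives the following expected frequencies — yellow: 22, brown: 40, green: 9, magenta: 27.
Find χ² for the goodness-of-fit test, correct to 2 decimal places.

8.46

cat          O        E   (O−E)²/E
yellow      16       22      1.636
brown       54       40      4.900
green        8        9      0.111
magenta     20       27      1.815
Sum = 8.46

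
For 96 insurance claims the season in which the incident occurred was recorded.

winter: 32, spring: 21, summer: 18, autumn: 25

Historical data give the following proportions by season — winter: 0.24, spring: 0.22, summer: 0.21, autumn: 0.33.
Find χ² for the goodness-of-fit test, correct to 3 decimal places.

Expected counts E_i = n·p_i: 96×0.24 = 23.04, 96×0.22 = 21.12, 96×0.21 = 20.16, 96×0.33 = 31.68.
winter: (32 − 23.04)²/23.04 = 80.2816/23.04 = 3.4844
spring: (21 − 21.12)²/21.12 = 0.0144/21.12 = 0.0007
summer: (18 − 20.16)²/20.16 = 4.6656/20.16 = 0.2314
autumn: (25 − 31.68)²/31.68 = 44.6224/31.68 = 1.4085
Sum = 5.125

5.125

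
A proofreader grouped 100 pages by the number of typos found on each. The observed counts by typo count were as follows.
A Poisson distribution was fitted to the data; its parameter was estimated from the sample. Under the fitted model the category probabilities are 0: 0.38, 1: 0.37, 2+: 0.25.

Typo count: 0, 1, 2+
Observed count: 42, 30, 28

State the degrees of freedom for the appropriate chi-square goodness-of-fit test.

There are k = 3 categories and 1 parameter estimated from the data, so df = 3 − 1 − 1 = 1.

1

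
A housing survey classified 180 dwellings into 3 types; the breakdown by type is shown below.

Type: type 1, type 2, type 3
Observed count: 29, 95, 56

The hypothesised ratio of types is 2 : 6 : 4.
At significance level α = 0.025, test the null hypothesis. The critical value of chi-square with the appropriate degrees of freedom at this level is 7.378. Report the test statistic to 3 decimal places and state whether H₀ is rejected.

0.578; do not reject

Ratio total = 12. Expected counts: 180×2/12 = 30, 180×6/12 = 90, 180×4/12 = 60.
type 1: (29 − 30)²/30 = 1/30 = 0.0333
type 2: (95 − 90)²/90 = 25/90 = 0.2778
type 3: (56 − 60)²/60 = 16/60 = 0.2667
Sum = 0.578
df = 2. Since 0.578 < 7.378, we do not reject H₀.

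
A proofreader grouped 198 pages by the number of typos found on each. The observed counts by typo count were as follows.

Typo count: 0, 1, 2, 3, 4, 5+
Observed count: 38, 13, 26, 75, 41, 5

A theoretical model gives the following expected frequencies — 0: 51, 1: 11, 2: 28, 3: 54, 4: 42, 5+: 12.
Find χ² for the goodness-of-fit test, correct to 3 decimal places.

16.094

χ² = (38−51)²/51 + (13−11)²/11 + (26−28)²/28 + (75−54)²/54 + (41−42)²/42 + (5−12)²/12
   = 3.3137 + 0.3636 + 0.1429 + 8.1667 + 0.0238 + 4.0833
Sum = 16.094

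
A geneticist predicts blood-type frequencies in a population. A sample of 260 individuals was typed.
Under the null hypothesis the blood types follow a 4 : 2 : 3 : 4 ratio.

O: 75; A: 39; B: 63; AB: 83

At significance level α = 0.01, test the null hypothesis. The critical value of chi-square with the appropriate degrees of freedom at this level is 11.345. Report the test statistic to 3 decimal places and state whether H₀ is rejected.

0.600; do not reject

Ratio total = 13. Expected counts: 260×4/13 = 80, 260×2/13 = 40, 260×3/13 = 60, 260×4/13 = 80.
χ² = (75−80)²/80 + (39−40)²/40 + (63−60)²/60 + (83−80)²/80
   = 0.3125 + 0.0250 + 0.1500 + 0.1125
Sum = 0.600
df = 3. Since 0.600 < 11.345, we do not reject H₀.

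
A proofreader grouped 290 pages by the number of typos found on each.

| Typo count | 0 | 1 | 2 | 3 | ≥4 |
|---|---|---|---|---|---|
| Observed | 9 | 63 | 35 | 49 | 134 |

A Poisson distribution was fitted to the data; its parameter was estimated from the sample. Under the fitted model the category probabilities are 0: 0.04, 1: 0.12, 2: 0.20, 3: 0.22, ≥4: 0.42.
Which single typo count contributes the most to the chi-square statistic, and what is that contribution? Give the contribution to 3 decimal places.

Expected counts E_i = n·p_i: 290×0.04 = 11.6, 290×0.12 = 34.8, 290×0.20 = 58, 290×0.22 = 63.8, 290×0.42 = 121.8.
0: (9 − 11.6)²/11.6 = 6.76/11.6 = 0.5828
1: (63 − 34.8)²/34.8 = 795.24/34.8 = 22.8517
2: (35 − 58)²/58 = 529/58 = 9.1207
3: (49 − 63.8)²/63.8 = 219.04/63.8 = 3.4332
≥4: (134 − 121.8)²/121.8 = 148.84/121.8 = 1.2220
The largest term is for 1: 22.852.

1, 22.852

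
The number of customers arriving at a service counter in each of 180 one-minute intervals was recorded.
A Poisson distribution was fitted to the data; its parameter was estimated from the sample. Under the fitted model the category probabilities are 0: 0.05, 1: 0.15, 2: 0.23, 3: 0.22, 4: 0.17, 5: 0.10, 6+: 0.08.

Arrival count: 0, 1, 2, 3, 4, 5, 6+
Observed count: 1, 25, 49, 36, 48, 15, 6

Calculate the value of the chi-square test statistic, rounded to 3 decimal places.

Expected counts E_i = n·p_i: 180×0.05 = 9, 180×0.15 = 27, 180×0.23 = 41.4, 180×0.22 = 39.6, 180×0.17 = 30.6, 180×0.10 = 18, 180×0.08 = 14.4.
cat         O        E   (O−E)²/E
0           1        9     7.1111
1          25       27     0.1481
2          49     41.4     1.3952
3          36     39.6     0.3273
4          48     30.6     9.8941
5          15       18     0.5000
6+          6     14.4     4.9000
Sum = 24.276

24.276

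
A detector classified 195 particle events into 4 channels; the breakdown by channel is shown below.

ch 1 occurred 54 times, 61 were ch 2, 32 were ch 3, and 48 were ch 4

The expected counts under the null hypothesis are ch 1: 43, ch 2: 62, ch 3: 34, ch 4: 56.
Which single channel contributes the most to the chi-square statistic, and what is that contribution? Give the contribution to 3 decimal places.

χ² = (54−43)²/43 + (61−62)²/62 + (32−34)²/34 + (48−56)²/56
   = 2.8140 + 0.0161 + 0.1176 + 1.1429
The largest term is for ch 1: 2.814.

ch 1, 2.814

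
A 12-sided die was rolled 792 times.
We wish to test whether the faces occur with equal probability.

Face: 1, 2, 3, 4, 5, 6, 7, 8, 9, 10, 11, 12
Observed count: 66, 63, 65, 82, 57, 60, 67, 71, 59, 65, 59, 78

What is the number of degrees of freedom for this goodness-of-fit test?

11

There are k = 12 categories and no parameters were estimated from the data, so df = 12 − 1 = 11.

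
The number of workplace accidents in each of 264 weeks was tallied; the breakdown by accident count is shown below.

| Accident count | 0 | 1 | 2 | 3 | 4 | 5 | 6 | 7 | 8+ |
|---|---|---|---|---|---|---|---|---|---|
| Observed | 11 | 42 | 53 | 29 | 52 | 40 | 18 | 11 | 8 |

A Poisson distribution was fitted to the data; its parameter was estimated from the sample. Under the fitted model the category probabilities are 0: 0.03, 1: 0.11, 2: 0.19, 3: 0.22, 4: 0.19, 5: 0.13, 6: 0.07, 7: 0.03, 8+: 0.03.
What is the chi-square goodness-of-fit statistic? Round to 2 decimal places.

23.92

Expected counts E_i = n·p_i: 264×0.03 = 7.92, 264×0.11 = 29.04, 264×0.19 = 50.16, 264×0.22 = 58.08, 264×0.19 = 50.16, 264×0.13 = 34.32, 264×0.07 = 18.48, 264×0.03 = 7.92, 264×0.03 = 7.92.
χ² = (11−7.92)²/7.92 + (42−29.04)²/29.04 + (53−50.16)²/50.16 + (29−58.08)²/58.08 + (52−50.16)²/50.16 + (40−34.32)²/34.32 + (18−18.48)²/18.48 + (11−7.92)²/7.92 + (8−7.92)²/7.92
   = 1.198 + 5.784 + 0.161 + 14.560 + 0.067 + 0.940 + 0.012 + 1.198 + 0.001
Sum = 23.92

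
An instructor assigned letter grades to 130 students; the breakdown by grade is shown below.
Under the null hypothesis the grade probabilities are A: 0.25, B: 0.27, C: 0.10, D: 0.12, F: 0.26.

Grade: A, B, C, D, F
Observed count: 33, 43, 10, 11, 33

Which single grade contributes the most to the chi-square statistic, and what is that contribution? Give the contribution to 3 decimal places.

Expected counts E_i = n·p_i: 130×0.25 = 32.5, 130×0.27 = 35.1, 130×0.10 = 13, 130×0.12 = 15.6, 130×0.26 = 33.8.
A: (33 − 32.5)²/32.5 = 0.25/32.5 = 0.0077
B: (43 − 35.1)²/35.1 = 62.41/35.1 = 1.7781
C: (10 − 13)²/13 = 9/13 = 0.6923
D: (11 − 15.6)²/15.6 = 21.16/15.6 = 1.3564
F: (33 − 33.8)²/33.8 = 0.64/33.8 = 0.0189
The largest term is for B: 1.778.

B, 1.778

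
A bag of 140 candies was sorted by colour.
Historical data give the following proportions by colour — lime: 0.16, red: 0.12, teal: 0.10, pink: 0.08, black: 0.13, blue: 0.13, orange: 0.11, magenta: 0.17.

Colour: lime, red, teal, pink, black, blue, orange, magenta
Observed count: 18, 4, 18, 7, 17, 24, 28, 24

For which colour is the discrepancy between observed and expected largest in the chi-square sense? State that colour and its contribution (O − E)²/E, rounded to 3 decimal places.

orange, 10.309

Expected counts E_i = n·p_i: 140×0.16 = 22.4, 140×0.12 = 16.8, 140×0.10 = 14, 140×0.08 = 11.2, 140×0.13 = 18.2, 140×0.13 = 18.2, 140×0.11 = 15.4, 140×0.17 = 23.8.
lime: (18 − 22.4)²/22.4 = 19.36/22.4 = 0.8643
red: (4 − 16.8)²/16.8 = 163.84/16.8 = 9.7524
teal: (18 − 14)²/14 = 16/14 = 1.1429
pink: (7 − 11.2)²/11.2 = 17.64/11.2 = 1.5750
black: (17 − 18.2)²/18.2 = 1.44/18.2 = 0.0791
blue: (24 − 18.2)²/18.2 = 33.64/18.2 = 1.8484
orange: (28 − 15.4)²/15.4 = 158.76/15.4 = 10.3091
magenta: (24 − 23.8)²/23.8 = 0.04/23.8 = 0.0017
The largest term is for orange: 10.309.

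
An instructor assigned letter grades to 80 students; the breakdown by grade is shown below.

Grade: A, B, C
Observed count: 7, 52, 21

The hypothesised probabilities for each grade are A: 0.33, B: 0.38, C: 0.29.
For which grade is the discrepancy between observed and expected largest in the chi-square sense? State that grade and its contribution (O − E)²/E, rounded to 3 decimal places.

B, 15.347

Expected counts E_i = n·p_i: 80×0.33 = 26.4, 80×0.38 = 30.4, 80×0.29 = 23.2.
cat         O        E   (O−E)²/E
A           7     26.4    14.2561
B          52     30.4    15.3474
C          21     23.2     0.2086
The largest term is for B: 15.347.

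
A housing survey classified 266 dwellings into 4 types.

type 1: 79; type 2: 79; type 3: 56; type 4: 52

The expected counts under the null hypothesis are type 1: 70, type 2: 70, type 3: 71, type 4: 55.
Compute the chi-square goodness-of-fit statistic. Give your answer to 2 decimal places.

cat         O        E   (O−E)²/E
type 1     79       70      1.157
type 2     79       70      1.157
type 3     56       71      3.169
type 4     52       55      0.164
Sum = 5.65

5.65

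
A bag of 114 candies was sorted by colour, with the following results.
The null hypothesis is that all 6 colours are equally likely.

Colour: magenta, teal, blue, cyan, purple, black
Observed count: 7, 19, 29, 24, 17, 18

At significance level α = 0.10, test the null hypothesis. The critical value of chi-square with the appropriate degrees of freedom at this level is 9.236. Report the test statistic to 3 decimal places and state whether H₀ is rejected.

Expected count for each of the 6 categories: 114/6 = 19.
χ² = (7−19)²/19 + (19−19)²/19 + (29−19)²/19 + (24−19)²/19 + (17−19)²/19 + (18−19)²/19
   = 7.5789 + 0.0000 + 5.2632 + 1.3158 + 0.2105 + 0.0526
Sum = 14.421
df = 5. Since 14.421 > 9.236, we reject H₀.

14.421; reject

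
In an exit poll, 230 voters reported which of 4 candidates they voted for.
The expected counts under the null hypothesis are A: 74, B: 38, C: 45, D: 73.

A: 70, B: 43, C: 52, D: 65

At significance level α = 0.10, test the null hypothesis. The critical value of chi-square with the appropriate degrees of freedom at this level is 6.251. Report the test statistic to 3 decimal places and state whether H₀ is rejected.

cat         O        E   (O−E)²/E
A          70       74     0.2162
B          43       38     0.6579
C          52       45     1.0889
D          65       73     0.8767
Sum = 2.840
df = 3. Since 2.840 < 6.251, we do not reject H₀.

2.840; do not reject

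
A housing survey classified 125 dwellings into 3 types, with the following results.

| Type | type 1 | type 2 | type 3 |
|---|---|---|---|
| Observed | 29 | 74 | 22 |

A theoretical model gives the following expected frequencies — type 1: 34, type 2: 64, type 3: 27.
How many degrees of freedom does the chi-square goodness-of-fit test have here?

There are k = 3 categories and no parameters were estimated from the data, so df = 3 − 1 = 2.

2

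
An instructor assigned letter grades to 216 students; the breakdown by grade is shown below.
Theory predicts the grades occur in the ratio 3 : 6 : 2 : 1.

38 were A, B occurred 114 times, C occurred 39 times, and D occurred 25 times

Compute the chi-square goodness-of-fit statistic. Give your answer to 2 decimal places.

Ratio total = 12. Expected counts: 216×3/12 = 54, 216×6/12 = 108, 216×2/12 = 36, 216×1/12 = 18.
χ² = (38−54)²/54 + (114−108)²/108 + (39−36)²/36 + (25−18)²/18
   = 4.741 + 0.333 + 0.250 + 2.722
Sum = 8.05

8.05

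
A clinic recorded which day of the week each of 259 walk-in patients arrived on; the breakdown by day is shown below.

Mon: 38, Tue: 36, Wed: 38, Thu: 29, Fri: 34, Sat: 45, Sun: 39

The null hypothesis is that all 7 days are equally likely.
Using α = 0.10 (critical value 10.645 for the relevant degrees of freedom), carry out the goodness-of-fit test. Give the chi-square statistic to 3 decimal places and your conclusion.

3.892; do not reject

Expected count for each of the 7 categories: 259/7 = 37.
χ² = (38−37)²/37 + (36−37)²/37 + (38−37)²/37 + (29−37)²/37 + (34−37)²/37 + (45−37)²/37 + (39−37)²/37
   = 0.0270 + 0.0270 + 0.0270 + 1.7297 + 0.2432 + 1.7297 + 0.1081
Sum = 3.892
df = 6. Since 3.892 < 10.645, we do not reject H₀.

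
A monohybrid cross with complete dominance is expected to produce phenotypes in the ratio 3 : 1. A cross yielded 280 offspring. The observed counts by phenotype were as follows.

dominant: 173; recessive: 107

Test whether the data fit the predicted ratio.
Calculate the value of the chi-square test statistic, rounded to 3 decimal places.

Ratio total = 4. Expected counts: 280×3/4 = 210, 280×1/4 = 70.
dominant: (173 − 210)²/210 = 1369/210 = 6.5190
recessive: (107 − 70)²/70 = 1369/70 = 19.5571
Sum = 26.076

26.076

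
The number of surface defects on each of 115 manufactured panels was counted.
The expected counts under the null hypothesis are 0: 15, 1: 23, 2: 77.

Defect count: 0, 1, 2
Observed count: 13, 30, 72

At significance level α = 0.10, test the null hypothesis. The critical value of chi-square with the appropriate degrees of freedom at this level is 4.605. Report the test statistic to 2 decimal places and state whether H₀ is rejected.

2.72; do not reject

cat         O        E   (O−E)²/E
0          13       15      0.267
1          30       23      2.130
2          72       77      0.325
Sum = 2.72
df = 2. Since 2.72 < 4.605, we do not reject H₀.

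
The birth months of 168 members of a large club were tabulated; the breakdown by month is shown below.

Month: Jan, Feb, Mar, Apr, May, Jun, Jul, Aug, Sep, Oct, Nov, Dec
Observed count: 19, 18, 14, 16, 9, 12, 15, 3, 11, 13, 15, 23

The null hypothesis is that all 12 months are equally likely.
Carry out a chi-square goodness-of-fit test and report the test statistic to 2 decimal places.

20.57

Expected count for each of the 12 categories: 168/12 = 14.
Jan: (19 − 14)²/14 = 25/14 = 1.786
Feb: (18 − 14)²/14 = 16/14 = 1.143
Mar: (14 − 14)²/14 = 0/14 = 0.000
Apr: (16 − 14)²/14 = 4/14 = 0.286
May: (9 − 14)²/14 = 25/14 = 1.786
Jun: (12 − 14)²/14 = 4/14 = 0.286
Jul: (15 − 14)²/14 = 1/14 = 0.071
Aug: (3 − 14)²/14 = 121/14 = 8.643
Sep: (11 − 14)²/14 = 9/14 = 0.643
Oct: (13 − 14)²/14 = 1/14 = 0.071
Nov: (15 − 14)²/14 = 1/14 = 0.071
Dec: (23 − 14)²/14 = 81/14 = 5.786
Sum = 20.57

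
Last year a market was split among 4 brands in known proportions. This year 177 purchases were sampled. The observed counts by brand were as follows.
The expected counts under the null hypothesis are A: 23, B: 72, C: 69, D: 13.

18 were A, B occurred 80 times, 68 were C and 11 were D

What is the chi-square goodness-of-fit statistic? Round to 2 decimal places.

2.30

χ² = (18−23)²/23 + (80−72)²/72 + (68−69)²/69 + (11−13)²/13
   = 1.087 + 0.889 + 0.014 + 0.308
Sum = 2.30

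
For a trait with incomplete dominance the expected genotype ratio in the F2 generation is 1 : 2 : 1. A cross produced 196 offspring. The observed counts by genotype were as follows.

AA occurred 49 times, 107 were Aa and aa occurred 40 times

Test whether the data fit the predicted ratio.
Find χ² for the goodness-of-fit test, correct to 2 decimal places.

2.48

Ratio total = 4. Expected counts: 196×1/4 = 49, 196×2/4 = 98, 196×1/4 = 49.
AA: (49 − 49)²/49 = 0/49 = 0.000
Aa: (107 − 98)²/98 = 81/98 = 0.827
aa: (40 − 49)²/49 = 81/49 = 1.653
Sum = 2.48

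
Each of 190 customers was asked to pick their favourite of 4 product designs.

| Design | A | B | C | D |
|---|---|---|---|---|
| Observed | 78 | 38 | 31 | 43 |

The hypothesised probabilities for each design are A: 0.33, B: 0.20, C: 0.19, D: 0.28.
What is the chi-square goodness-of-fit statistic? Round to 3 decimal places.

Expected counts E_i = n·p_i: 190×0.33 = 62.7, 190×0.20 = 38, 190×0.19 = 36.1, 190×0.28 = 53.2.
χ² = (78−62.7)²/62.7 + (38−38)²/38 + (31−36.1)²/36.1 + (43−53.2)²/53.2
   = 3.7335 + 0.0000 + 0.7205 + 1.9556
Sum = 6.410

6.410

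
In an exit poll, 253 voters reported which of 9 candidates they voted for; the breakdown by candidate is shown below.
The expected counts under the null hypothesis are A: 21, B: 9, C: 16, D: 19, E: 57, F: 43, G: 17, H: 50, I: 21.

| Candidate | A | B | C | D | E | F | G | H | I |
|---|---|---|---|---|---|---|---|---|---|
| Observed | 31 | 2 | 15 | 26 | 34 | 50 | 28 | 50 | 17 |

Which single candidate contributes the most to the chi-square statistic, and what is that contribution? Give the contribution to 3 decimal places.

E, 9.281

χ² = (31−21)²/21 + (2−9)²/9 + (15−16)²/16 + (26−19)²/19 + (34−57)²/57 + (50−43)²/43 + (28−17)²/17 + (50−50)²/50 + (17−21)²/21
   = 4.7619 + 5.4444 + 0.0625 + 2.5789 + 9.2807 + 1.1395 + 7.1176 + 0.0000 + 0.7619
The largest term is for E: 9.281.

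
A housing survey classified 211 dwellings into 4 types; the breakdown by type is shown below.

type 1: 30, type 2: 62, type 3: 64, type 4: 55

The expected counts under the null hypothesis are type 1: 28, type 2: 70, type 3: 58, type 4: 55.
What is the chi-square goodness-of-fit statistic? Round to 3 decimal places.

cat         O        E   (O−E)²/E
type 1     30       28     0.1429
type 2     62       70     0.9143
type 3     64       58     0.6207
type 4     55       55     0.0000
Sum = 1.678

1.678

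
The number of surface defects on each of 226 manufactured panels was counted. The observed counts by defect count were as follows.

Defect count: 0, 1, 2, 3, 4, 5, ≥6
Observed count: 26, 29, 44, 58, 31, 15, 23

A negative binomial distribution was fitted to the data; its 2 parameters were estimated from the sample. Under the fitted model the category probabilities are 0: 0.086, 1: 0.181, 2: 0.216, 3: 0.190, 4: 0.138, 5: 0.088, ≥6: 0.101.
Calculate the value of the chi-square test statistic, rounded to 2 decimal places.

12.64

Expected counts E_i = n·p_i: 226×0.086 = 19.436, 226×0.181 = 40.906, 226×0.216 = 48.816, 226×0.190 = 42.94, 226×0.138 = 31.188, 226×0.088 = 19.888, 226×0.101 = 22.826.
cat         O        E   (O−E)²/E
0          26   19.436      2.217
1          29   40.906      3.465
2          44   48.816      0.475
3          58    42.94      5.282
4          31   31.188      0.001
5          15   19.888      1.201
≥6         23   22.826      0.001
Sum = 12.64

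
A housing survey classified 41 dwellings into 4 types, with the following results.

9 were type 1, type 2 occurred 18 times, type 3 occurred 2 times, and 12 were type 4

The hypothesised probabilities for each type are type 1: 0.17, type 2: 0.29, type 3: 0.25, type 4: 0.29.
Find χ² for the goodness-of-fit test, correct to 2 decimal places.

10.37

Expected counts E_i = n·p_i: 41×0.17 = 6.97, 41×0.29 = 11.89, 41×0.25 = 10.25, 41×0.29 = 11.89.
χ² = (9−6.97)²/6.97 + (18−11.89)²/11.89 + (2−10.25)²/10.25 + (12−11.89)²/11.89
   = 0.591 + 3.140 + 6.640 + 0.001
Sum = 10.37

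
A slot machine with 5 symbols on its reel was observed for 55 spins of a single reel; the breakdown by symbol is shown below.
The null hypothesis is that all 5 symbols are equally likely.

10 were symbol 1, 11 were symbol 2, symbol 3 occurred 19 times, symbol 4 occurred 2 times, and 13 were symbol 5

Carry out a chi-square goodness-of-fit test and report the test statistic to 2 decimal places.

13.64

Under H₀ each category has probability 1/5, so each expected count is 55/5 = 11.
symbol 1: (10 − 11)²/11 = 1/11 = 0.091
symbol 2: (11 − 11)²/11 = 0/11 = 0.000
symbol 3: (19 − 11)²/11 = 64/11 = 5.818
symbol 4: (2 − 11)²/11 = 81/11 = 7.364
symbol 5: (13 − 11)²/11 = 4/11 = 0.364
Sum = 13.64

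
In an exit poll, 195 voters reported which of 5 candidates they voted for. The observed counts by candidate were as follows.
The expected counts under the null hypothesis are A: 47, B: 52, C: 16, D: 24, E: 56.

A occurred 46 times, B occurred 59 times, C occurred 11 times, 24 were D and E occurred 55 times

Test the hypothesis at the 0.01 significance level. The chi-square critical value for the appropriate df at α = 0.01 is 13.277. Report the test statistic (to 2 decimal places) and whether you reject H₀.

2.54; do not reject

A: (46 − 47)²/47 = 1/47 = 0.021
B: (59 − 52)²/52 = 49/52 = 0.942
C: (11 − 16)²/16 = 25/16 = 1.563
D: (24 − 24)²/24 = 0/24 = 0.000
E: (55 − 56)²/56 = 1/56 = 0.018
Sum = 2.54
df = 4. Since 2.54 < 13.277, we do not reject H₀.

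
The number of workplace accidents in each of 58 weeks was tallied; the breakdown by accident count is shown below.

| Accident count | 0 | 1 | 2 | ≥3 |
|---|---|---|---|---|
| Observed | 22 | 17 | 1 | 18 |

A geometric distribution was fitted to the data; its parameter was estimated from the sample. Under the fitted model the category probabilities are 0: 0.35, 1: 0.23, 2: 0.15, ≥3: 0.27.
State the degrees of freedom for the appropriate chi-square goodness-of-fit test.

2

There are k = 4 categories and 1 parameter estimated from the data, so df = 4 − 1 − 1 = 2.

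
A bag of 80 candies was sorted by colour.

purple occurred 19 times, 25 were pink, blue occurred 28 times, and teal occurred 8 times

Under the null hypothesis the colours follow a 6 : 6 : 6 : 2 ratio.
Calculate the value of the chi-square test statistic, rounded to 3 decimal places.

1.750

Ratio total = 20. Expected counts: 80×6/20 = 24, 80×6/20 = 24, 80×6/20 = 24, 80×2/20 = 8.
purple: (19 − 24)²/24 = 25/24 = 1.0417
pink: (25 − 24)²/24 = 1/24 = 0.0417
blue: (28 − 24)²/24 = 16/24 = 0.6667
teal: (8 − 8)²/8 = 0/8 = 0.0000
Sum = 1.750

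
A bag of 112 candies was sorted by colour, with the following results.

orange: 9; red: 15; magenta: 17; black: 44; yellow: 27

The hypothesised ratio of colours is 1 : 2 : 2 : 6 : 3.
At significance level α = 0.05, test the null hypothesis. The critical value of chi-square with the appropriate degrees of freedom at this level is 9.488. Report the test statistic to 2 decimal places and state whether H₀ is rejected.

0.96; do not reject

Ratio total = 14. Expected counts: 112×1/14 = 8, 112×2/14 = 16, 112×2/14 = 16, 112×6/14 = 48, 112×3/14 = 24.
χ² = (9−8)²/8 + (15−16)²/16 + (17−16)²/16 + (44−48)²/48 + (27−24)²/24
   = 0.125 + 0.063 + 0.063 + 0.333 + 0.375
Sum = 0.96
df = 4. Since 0.96 < 9.488, we do not reject H₀.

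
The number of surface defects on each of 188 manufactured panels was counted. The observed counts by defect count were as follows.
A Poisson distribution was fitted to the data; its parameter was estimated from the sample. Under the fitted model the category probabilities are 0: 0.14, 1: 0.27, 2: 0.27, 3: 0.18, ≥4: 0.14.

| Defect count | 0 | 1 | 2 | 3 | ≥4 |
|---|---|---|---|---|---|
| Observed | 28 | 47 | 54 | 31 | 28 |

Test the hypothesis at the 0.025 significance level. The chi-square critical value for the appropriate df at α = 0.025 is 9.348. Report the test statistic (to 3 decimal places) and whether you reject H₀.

Expected counts E_i = n·p_i: 188×0.14 = 26.32, 188×0.27 = 50.76, 188×0.27 = 50.76, 188×0.18 = 33.84, 188×0.14 = 26.32.
χ² = (28−26.32)²/26.32 + (47−50.76)²/50.76 + (54−50.76)²/50.76 + (31−33.84)²/33.84 + (28−26.32)²/26.32
   = 0.1072 + 0.2785 + 0.2068 + 0.2383 + 0.1072
Sum = 0.938
df = 3. Since 0.938 < 9.348, we do not reject H₀.

0.938; do not reject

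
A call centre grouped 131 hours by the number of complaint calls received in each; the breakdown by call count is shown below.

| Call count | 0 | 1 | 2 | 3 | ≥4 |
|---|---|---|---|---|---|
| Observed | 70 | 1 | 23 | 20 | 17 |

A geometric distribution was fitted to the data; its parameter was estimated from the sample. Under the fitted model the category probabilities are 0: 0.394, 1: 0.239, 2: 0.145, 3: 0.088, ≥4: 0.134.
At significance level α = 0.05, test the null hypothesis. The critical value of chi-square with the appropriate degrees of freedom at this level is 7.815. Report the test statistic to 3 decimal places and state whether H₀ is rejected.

Expected counts E_i = n·p_i: 131×0.394 = 51.614, 131×0.239 = 31.309, 131×0.145 = 18.995, 131×0.088 = 11.528, 131×0.134 = 17.554.
0: (70 − 51.614)²/51.614 = 338.044996/51.614 = 6.5495
1: (1 − 31.309)²/31.309 = 918.635481/31.309 = 29.3409
2: (23 − 18.995)²/18.995 = 16.040025/18.995 = 0.8444
3: (20 − 11.528)²/11.528 = 71.774784/11.528 = 6.2261
≥4: (17 − 17.554)²/17.554 = 0.306916/17.554 = 0.0175
Sum = 42.978
df = 3. Since 42.978 > 7.815, we reject H₀.

42.978; reject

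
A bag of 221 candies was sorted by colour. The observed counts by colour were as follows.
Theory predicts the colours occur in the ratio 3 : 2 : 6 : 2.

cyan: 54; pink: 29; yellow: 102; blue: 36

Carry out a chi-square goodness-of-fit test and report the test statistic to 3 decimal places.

1.029

Ratio total = 13. Expected counts: 221×3/13 = 51, 221×2/13 = 34, 221×6/13 = 102, 221×2/13 = 34.
cyan: (54 − 51)²/51 = 9/51 = 0.1765
pink: (29 − 34)²/34 = 25/34 = 0.7353
yellow: (102 − 102)²/102 = 0/102 = 0.0000
blue: (36 − 34)²/34 = 4/34 = 0.1176
Sum = 1.029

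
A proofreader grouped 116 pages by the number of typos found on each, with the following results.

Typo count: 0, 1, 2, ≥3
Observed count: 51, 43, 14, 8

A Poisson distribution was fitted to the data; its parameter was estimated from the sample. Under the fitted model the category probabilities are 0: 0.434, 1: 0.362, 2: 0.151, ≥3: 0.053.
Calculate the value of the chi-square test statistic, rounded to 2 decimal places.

Expected counts E_i = n·p_i: 116×0.434 = 50.344, 116×0.362 = 41.992, 116×0.151 = 17.516, 116×0.053 = 6.148.
cat         O        E   (O−E)²/E
0          51   50.344      0.009
1          43   41.992      0.024
2          14   17.516      0.706
≥3          8    6.148      0.558
Sum = 1.30

1.30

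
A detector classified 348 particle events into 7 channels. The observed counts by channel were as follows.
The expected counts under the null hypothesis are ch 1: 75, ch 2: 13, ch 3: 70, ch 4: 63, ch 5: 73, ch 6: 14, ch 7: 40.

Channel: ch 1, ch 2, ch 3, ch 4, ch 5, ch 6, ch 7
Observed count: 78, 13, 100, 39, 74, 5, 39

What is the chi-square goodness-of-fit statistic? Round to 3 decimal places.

27.944

ch 1: (78 − 75)²/75 = 9/75 = 0.1200
ch 2: (13 − 13)²/13 = 0/13 = 0.0000
ch 3: (100 − 70)²/70 = 900/70 = 12.8571
ch 4: (39 − 63)²/63 = 576/63 = 9.1429
ch 5: (74 − 73)²/73 = 1/73 = 0.0137
ch 6: (5 − 14)²/14 = 81/14 = 5.7857
ch 7: (39 − 40)²/40 = 1/40 = 0.0250
Sum = 27.944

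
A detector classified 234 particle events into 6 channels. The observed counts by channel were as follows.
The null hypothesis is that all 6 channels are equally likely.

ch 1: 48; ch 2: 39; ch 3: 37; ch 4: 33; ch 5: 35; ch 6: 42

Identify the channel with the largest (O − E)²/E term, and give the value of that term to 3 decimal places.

ch 1, 2.077

Expected count for each of the 6 categories: 234/6 = 39.
χ² = (48−39)²/39 + (39−39)²/39 + (37−39)²/39 + (33−39)²/39 + (35−39)²/39 + (42−39)²/39
   = 2.0769 + 0.0000 + 0.1026 + 0.9231 + 0.4103 + 0.2308
The largest term is for ch 1: 2.077.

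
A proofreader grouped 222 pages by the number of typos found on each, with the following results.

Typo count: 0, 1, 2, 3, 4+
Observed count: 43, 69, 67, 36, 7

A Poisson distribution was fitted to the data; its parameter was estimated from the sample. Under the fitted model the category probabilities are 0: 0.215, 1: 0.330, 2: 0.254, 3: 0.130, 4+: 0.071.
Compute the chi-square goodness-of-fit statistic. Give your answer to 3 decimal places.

Expected counts E_i = n·p_i: 222×0.215 = 47.73, 222×0.330 = 73.26, 222×0.254 = 56.388, 222×0.130 = 28.86, 222×0.071 = 15.762.
χ² = (43−47.73)²/47.73 + (69−73.26)²/73.26 + (67−56.388)²/56.388 + (36−28.86)²/28.86 + (7−15.762)²/15.762
   = 0.4687 + 0.2477 + 1.9971 + 1.7664 + 4.8707
Sum = 9.351

9.351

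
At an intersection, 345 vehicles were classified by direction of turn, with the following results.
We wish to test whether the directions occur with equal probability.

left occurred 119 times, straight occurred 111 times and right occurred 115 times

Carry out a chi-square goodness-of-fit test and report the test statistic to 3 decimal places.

Under H₀ each category has probability 1/3, so each expected count is 345/3 = 115.
cat           O        E   (O−E)²/E
left        119      115     0.1391
straight    111      115     0.1391
right       115      115     0.0000
Sum = 0.278

0.278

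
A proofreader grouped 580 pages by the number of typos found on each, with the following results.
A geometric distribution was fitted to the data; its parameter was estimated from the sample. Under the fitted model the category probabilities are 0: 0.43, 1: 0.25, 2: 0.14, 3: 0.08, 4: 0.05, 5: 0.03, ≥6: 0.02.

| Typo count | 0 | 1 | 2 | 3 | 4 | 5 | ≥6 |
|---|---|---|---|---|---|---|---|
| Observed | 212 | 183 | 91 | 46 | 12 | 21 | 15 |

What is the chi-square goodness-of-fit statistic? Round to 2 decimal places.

28.46

Expected counts E_i = n·p_i: 580×0.43 = 249.4, 580×0.25 = 145, 580×0.14 = 81.2, 580×0.08 = 46.4, 580×0.05 = 29, 580×0.03 = 17.4, 580×0.02 = 11.6.
cat         O        E   (O−E)²/E
0         212    249.4      5.609
1         183      145      9.959
2          91     81.2      1.183
3          46     46.4      0.003
4          12       29      9.966
5          21     17.4      0.745
≥6         15     11.6      0.997
Sum = 28.46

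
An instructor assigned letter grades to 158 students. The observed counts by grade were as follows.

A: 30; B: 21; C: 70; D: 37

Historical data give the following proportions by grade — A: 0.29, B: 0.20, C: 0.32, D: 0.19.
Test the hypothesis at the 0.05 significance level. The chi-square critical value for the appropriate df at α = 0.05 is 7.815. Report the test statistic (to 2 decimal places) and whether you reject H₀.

18.12; reject

Expected counts E_i = n·p_i: 158×0.29 = 45.82, 158×0.20 = 31.6, 158×0.32 = 50.56, 158×0.19 = 30.02.
χ² = (30−45.82)²/45.82 + (21−31.6)²/31.6 + (70−50.56)²/50.56 + (37−30.02)²/30.02
   = 5.462 + 3.556 + 7.475 + 1.623
Sum = 18.12
df = 3. Since 18.12 > 7.815, we reject H₀.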